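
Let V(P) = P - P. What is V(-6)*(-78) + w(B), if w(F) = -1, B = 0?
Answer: -1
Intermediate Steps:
V(P) = 0
V(-6)*(-78) + w(B) = 0*(-78) - 1 = 0 - 1 = -1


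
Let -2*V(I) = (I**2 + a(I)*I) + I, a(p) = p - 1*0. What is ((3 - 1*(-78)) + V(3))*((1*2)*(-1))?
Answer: -141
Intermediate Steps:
a(p) = p (a(p) = p + 0 = p)
V(I) = -I**2 - I/2 (V(I) = -((I**2 + I*I) + I)/2 = -((I**2 + I**2) + I)/2 = -(2*I**2 + I)/2 = -(I + 2*I**2)/2 = -I**2 - I/2)
((3 - 1*(-78)) + V(3))*((1*2)*(-1)) = ((3 - 1*(-78)) - 1*3*(1/2 + 3))*((1*2)*(-1)) = ((3 + 78) - 1*3*7/2)*(2*(-1)) = (81 - 21/2)*(-2) = (141/2)*(-2) = -141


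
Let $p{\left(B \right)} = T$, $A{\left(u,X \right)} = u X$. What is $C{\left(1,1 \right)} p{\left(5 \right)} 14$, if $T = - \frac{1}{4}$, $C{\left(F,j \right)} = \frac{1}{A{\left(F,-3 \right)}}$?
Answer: $\frac{7}{6} \approx 1.1667$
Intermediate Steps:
$A{\left(u,X \right)} = X u$
$C{\left(F,j \right)} = - \frac{1}{3 F}$ ($C{\left(F,j \right)} = \frac{1}{\left(-3\right) F} = - \frac{1}{3 F}$)
$T = - \frac{1}{4}$ ($T = \left(-1\right) \frac{1}{4} = - \frac{1}{4} \approx -0.25$)
$p{\left(B \right)} = - \frac{1}{4}$
$C{\left(1,1 \right)} p{\left(5 \right)} 14 = - \frac{1}{3 \cdot 1} \left(- \frac{1}{4}\right) 14 = \left(- \frac{1}{3}\right) 1 \left(- \frac{1}{4}\right) 14 = \left(- \frac{1}{3}\right) \left(- \frac{1}{4}\right) 14 = \frac{1}{12} \cdot 14 = \frac{7}{6}$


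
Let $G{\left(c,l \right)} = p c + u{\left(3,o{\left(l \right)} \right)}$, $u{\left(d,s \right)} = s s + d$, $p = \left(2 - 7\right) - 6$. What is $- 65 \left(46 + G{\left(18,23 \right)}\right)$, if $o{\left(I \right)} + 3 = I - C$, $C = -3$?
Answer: $-24700$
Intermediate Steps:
$o{\left(I \right)} = I$ ($o{\left(I \right)} = -3 + \left(I - -3\right) = -3 + \left(I + 3\right) = -3 + \left(3 + I\right) = I$)
$p = -11$ ($p = -5 - 6 = -11$)
$u{\left(d,s \right)} = d + s^{2}$ ($u{\left(d,s \right)} = s^{2} + d = d + s^{2}$)
$G{\left(c,l \right)} = 3 + l^{2} - 11 c$ ($G{\left(c,l \right)} = - 11 c + \left(3 + l^{2}\right) = 3 + l^{2} - 11 c$)
$- 65 \left(46 + G{\left(18,23 \right)}\right) = - 65 \left(46 + \left(3 + 23^{2} - 198\right)\right) = - 65 \left(46 + \left(3 + 529 - 198\right)\right) = - 65 \left(46 + 334\right) = \left(-65\right) 380 = -24700$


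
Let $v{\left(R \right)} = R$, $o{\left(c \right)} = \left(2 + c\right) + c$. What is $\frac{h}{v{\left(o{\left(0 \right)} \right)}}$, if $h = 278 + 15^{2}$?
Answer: $\frac{503}{2} \approx 251.5$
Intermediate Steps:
$o{\left(c \right)} = 2 + 2 c$
$h = 503$ ($h = 278 + 225 = 503$)
$\frac{h}{v{\left(o{\left(0 \right)} \right)}} = \frac{503}{2 + 2 \cdot 0} = \frac{503}{2 + 0} = \frac{503}{2}$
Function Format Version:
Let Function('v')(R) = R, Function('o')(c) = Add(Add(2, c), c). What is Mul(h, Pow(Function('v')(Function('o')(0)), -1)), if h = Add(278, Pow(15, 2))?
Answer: Rational(503, 2) ≈ 251.50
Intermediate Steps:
Function('o')(c) = Add(2, Mul(2, c))
h = 503 (h = Add(278, 225) = 503)
Mul(h, Pow(Function('v')(Function('o')(0)), -1)) = Mul(503, Pow(Add(2, Mul(2, 0)), -1)) = Mul(503, Pow(Add(2, 0), -1)) = Mul(503, Pow(2, -1)) = Mul(503, Rational(1, 2)) = Rational(503, 2)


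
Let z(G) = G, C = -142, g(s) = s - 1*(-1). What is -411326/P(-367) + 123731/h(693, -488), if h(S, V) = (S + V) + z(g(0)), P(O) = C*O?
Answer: 3181692089/5367742 ≈ 592.74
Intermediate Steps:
g(s) = 1 + s (g(s) = s + 1 = 1 + s)
P(O) = -142*O
h(S, V) = 1 + S + V (h(S, V) = (S + V) + (1 + 0) = (S + V) + 1 = 1 + S + V)
-411326/P(-367) + 123731/h(693, -488) = -411326/((-142*(-367))) + 123731/(1 + 693 - 488) = -411326/52114 + 123731/206 = -411326*1/52114 + 123731*(1/206) = -205663/26057 + 123731/206 = 3181692089/5367742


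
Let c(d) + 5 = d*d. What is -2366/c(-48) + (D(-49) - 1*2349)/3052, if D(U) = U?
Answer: -58413/32186 ≈ -1.8149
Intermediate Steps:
c(d) = -5 + d**2 (c(d) = -5 + d*d = -5 + d**2)
-2366/c(-48) + (D(-49) - 1*2349)/3052 = -2366/(-5 + (-48)**2) + (-49 - 1*2349)/3052 = -2366/(-5 + 2304) + (-49 - 2349)*(1/3052) = -2366/2299 - 2398*1/3052 = -2366*1/2299 - 11/14 = -2366/2299 - 11/14 = -58413/32186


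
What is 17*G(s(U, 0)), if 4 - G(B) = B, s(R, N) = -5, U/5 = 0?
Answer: 153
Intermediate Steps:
U = 0 (U = 5*0 = 0)
G(B) = 4 - B
17*G(s(U, 0)) = 17*(4 - 1*(-5)) = 17*(4 + 5) = 17*9 = 153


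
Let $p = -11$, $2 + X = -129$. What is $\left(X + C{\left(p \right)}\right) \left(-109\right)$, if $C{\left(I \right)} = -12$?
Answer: $15587$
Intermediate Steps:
$X = -131$ ($X = -2 - 129 = -131$)
$\left(X + C{\left(p \right)}\right) \left(-109\right) = \left(-131 - 12\right) \left(-109\right) = \left(-143\right) \left(-109\right) = 15587$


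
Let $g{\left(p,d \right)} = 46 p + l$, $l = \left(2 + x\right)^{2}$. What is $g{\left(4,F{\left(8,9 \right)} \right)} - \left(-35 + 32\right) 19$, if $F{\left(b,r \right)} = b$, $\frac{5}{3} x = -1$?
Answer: $\frac{6074}{25} \approx 242.96$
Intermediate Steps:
$x = - \frac{3}{5}$ ($x = \frac{3}{5} \left(-1\right) = - \frac{3}{5} \approx -0.6$)
$l = \frac{49}{25}$ ($l = \left(2 - \frac{3}{5}\right)^{2} = \left(\frac{7}{5}\right)^{2} = \frac{49}{25} \approx 1.96$)
$g{\left(p,d \right)} = \frac{49}{25} + 46 p$ ($g{\left(p,d \right)} = 46 p + \frac{49}{25} = \frac{49}{25} + 46 p$)
$g{\left(4,F{\left(8,9 \right)} \right)} - \left(-35 + 32\right) 19 = \left(\frac{49}{25} + 46 \cdot 4\right) - \left(-35 + 32\right) 19 = \left(\frac{49}{25} + 184\right) - \left(-3\right) 19 = \frac{4649}{25} - -57 = \frac{4649}{25} + 57 = \frac{6074}{25}$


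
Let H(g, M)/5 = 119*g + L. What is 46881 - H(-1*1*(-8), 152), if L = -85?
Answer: 42546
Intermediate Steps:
H(g, M) = -425 + 595*g (H(g, M) = 5*(119*g - 85) = 5*(-85 + 119*g) = -425 + 595*g)
46881 - H(-1*1*(-8), 152) = 46881 - (-425 + 595*(-1*1*(-8))) = 46881 - (-425 + 595*(-1*(-8))) = 46881 - (-425 + 595*8) = 46881 - (-425 + 4760) = 46881 - 1*4335 = 46881 - 4335 = 42546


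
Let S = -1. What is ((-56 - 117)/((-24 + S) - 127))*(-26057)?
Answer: -4507861/152 ≈ -29657.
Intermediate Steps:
((-56 - 117)/((-24 + S) - 127))*(-26057) = ((-56 - 117)/((-24 - 1) - 127))*(-26057) = -173/(-25 - 127)*(-26057) = -173/(-152)*(-26057) = -173*(-1/152)*(-26057) = (173/152)*(-26057) = -4507861/152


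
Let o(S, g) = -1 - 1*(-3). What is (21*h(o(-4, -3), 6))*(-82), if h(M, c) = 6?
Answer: -10332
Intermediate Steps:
o(S, g) = 2 (o(S, g) = -1 + 3 = 2)
(21*h(o(-4, -3), 6))*(-82) = (21*6)*(-82) = 126*(-82) = -10332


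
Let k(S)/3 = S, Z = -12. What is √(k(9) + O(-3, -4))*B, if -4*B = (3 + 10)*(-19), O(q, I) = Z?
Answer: 247*√15/4 ≈ 239.16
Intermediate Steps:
O(q, I) = -12
k(S) = 3*S
B = 247/4 (B = -(3 + 10)*(-19)/4 = -13*(-19)/4 = -¼*(-247) = 247/4 ≈ 61.750)
√(k(9) + O(-3, -4))*B = √(3*9 - 12)*(247/4) = √(27 - 12)*(247/4) = √15*(247/4) = 247*√15/4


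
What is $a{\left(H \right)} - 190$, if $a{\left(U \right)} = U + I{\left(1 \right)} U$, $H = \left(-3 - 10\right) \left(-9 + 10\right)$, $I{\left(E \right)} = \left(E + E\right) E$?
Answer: $-229$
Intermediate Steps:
$I{\left(E \right)} = 2 E^{2}$ ($I{\left(E \right)} = 2 E E = 2 E^{2}$)
$H = -13$ ($H = \left(-13\right) 1 = -13$)
$a{\left(U \right)} = 3 U$ ($a{\left(U \right)} = U + 2 \cdot 1^{2} U = U + 2 \cdot 1 U = U + 2 U = 3 U$)
$a{\left(H \right)} - 190 = 3 \left(-13\right) - 190 = -39 - 190 = -229$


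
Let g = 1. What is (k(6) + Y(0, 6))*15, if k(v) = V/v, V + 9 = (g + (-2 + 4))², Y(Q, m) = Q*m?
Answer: 0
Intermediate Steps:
V = 0 (V = -9 + (1 + (-2 + 4))² = -9 + (1 + 2)² = -9 + 3² = -9 + 9 = 0)
k(v) = 0 (k(v) = 0/v = 0)
(k(6) + Y(0, 6))*15 = (0 + 0*6)*15 = (0 + 0)*15 = 0*15 = 0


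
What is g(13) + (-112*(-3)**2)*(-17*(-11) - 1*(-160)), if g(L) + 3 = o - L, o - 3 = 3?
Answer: -349786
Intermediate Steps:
o = 6 (o = 3 + 3 = 6)
g(L) = 3 - L (g(L) = -3 + (6 - L) = 3 - L)
g(13) + (-112*(-3)**2)*(-17*(-11) - 1*(-160)) = (3 - 1*13) + (-112*(-3)**2)*(-17*(-11) - 1*(-160)) = (3 - 13) + (-112*9)*(187 + 160) = -10 - 1008*347 = -10 - 349776 = -349786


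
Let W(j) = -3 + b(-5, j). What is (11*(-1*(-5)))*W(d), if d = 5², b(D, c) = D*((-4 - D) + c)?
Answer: -7315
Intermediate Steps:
b(D, c) = D*(-4 + c - D)
d = 25
W(j) = -8 - 5*j (W(j) = -3 - 5*(-4 + j - 1*(-5)) = -3 - 5*(-4 + j + 5) = -3 - 5*(1 + j) = -3 + (-5 - 5*j) = -8 - 5*j)
(11*(-1*(-5)))*W(d) = (11*(-1*(-5)))*(-8 - 5*25) = (11*5)*(-8 - 125) = 55*(-133) = -7315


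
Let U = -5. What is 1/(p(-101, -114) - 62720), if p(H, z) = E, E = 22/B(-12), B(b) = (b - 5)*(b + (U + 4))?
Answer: -221/13861098 ≈ -1.5944e-5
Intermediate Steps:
B(b) = (-1 + b)*(-5 + b) (B(b) = (b - 5)*(b + (-5 + 4)) = (-5 + b)*(b - 1) = (-5 + b)*(-1 + b) = (-1 + b)*(-5 + b))
E = 22/221 (E = 22/(5 + (-12)² - 6*(-12)) = 22/(5 + 144 + 72) = 22/221 ≈ 0.099548)
p(H, z) = 22/221
1/(p(-101, -114) - 62720) = 1/(22/221 - 62720) = 1/(-13861098/221) = -221/13861098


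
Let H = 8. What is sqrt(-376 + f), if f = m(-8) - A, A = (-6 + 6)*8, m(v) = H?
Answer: 4*I*sqrt(23) ≈ 19.183*I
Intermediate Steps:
m(v) = 8
A = 0 (A = 0*8 = 0)
f = 8 (f = 8 - 1*0 = 8 + 0 = 8)
sqrt(-376 + f) = sqrt(-376 + 8) = sqrt(-368) = 4*I*sqrt(23)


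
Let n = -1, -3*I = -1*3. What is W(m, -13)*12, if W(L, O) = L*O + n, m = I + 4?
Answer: -792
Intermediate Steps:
I = 1 (I = -(-1)*3/3 = -⅓*(-3) = 1)
m = 5 (m = 1 + 4 = 5)
W(L, O) = -1 + L*O (W(L, O) = L*O - 1 = -1 + L*O)
W(m, -13)*12 = (-1 + 5*(-13))*12 = (-1 - 65)*12 = -66*12 = -792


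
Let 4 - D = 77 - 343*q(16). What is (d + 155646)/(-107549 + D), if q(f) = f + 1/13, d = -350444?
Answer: 2532374/1327399 ≈ 1.9078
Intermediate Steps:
q(f) = 1/13 + f (q(f) = f + 1/13 = 1/13 + f)
D = 70738/13 (D = 4 - (77 - 343*(1/13 + 16)) = 4 - (77 - 343*209/13) = 4 - (77 - 71687/13) = 4 - 1*(-70686/13) = 4 + 70686/13 = 70738/13 ≈ 5441.4)
(d + 155646)/(-107549 + D) = (-350444 + 155646)/(-107549 + 70738/13) = -194798/(-1327399/13) = -194798*(-13/1327399) = 2532374/1327399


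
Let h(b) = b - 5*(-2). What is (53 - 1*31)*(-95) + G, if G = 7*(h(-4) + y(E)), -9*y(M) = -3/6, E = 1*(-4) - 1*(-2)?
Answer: -36857/18 ≈ -2047.6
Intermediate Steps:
h(b) = 10 + b (h(b) = b + 10 = 10 + b)
E = -2 (E = -4 + 2 = -2)
y(M) = 1/18 (y(M) = -(-1)/(3*6) = -⅑*(-½) = 1/18)
G = 763/18 (G = 7*((10 - 4) + 1/18) = 7*(6 + 1/18) = 7*(109/18) = 763/18 ≈ 42.389)
(53 - 1*31)*(-95) + G = (53 - 1*31)*(-95) + 763/18 = (53 - 31)*(-95) + 763/18 = 22*(-95) + 763/18 = -2090 + 763/18 = -36857/18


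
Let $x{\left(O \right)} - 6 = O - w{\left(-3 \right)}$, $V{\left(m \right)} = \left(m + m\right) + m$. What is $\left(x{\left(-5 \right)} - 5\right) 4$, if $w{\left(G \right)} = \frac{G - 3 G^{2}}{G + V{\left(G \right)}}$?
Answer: $-26$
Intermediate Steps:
$V{\left(m \right)} = 3 m$ ($V{\left(m \right)} = 2 m + m = 3 m$)
$w{\left(G \right)} = \frac{G - 3 G^{2}}{4 G}$ ($w{\left(G \right)} = \frac{G - 3 G^{2}}{G + 3 G} = \frac{G - 3 G^{2}}{4 G}$)
$x{\left(O \right)} = \frac{7}{2} + O$ ($x{\left(O \right)} = 6 - \left(\frac{1}{4} + \frac{9}{4} - O\right) = 6 + \left(O - \left(\frac{1}{4} + \frac{9}{4}\right)\right) = 6 + \left(O - \frac{5}{2}\right) = 6 + \left(- \frac{5}{2} + O\right) = \frac{7}{2} + O$)
$\left(x{\left(-5 \right)} - 5\right) 4 = \left(\left(\frac{7}{2} - 5\right) - 5\right) 4 = \left(- \frac{3}{2} - 5\right) 4 = \left(- \frac{13}{2}\right) 4 = -26$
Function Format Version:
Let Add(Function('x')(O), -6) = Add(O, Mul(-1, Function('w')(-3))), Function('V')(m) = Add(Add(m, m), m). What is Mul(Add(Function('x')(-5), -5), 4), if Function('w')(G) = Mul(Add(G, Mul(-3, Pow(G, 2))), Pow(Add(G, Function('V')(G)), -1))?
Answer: -26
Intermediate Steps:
Function('V')(m) = Mul(3, m) (Function('V')(m) = Add(Mul(2, m), m) = Mul(3, m))
Function('w')(G) = Mul(Rational(1, 4), Pow(G, -1), Add(G, Mul(-3, Pow(G, 2)))) (Function('w')(G) = Mul(Add(G, Mul(-3, Pow(G, 2))), Pow(Add(G, Mul(3, G)), -1)) = Mul(Add(G, Mul(-3, Pow(G, 2))), Pow(Mul(4, G), -1)) = Mul(Add(G, Mul(-3, Pow(G, 2))), Mul(Rational(1, 4), Pow(G, -1))) = Mul(Rational(1, 4), Pow(G, -1), Add(G, Mul(-3, Pow(G, 2)))))
Function('x')(O) = Add(Rational(7, 2), O) (Function('x')(O) = Add(6, Add(O, Mul(-1, Add(Rational(1, 4), Mul(Rational(-3, 4), -3))))) = Add(6, Add(O, Mul(-1, Add(Rational(1, 4), Rational(9, 4))))) = Add(6, Add(O, Mul(-1, Rational(5, 2)))) = Add(6, Add(O, Rational(-5, 2))) = Add(6, Add(Rational(-5, 2), O)) = Add(Rational(7, 2), O))
Mul(Add(Function('x')(-5), -5), 4) = Mul(Add(Add(Rational(7, 2), -5), -5), 4) = Mul(Add(Rational(-3, 2), -5), 4) = Mul(Rational(-13, 2), 4) = -26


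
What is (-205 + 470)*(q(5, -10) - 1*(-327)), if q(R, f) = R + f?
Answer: 85330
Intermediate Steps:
(-205 + 470)*(q(5, -10) - 1*(-327)) = (-205 + 470)*((5 - 10) - 1*(-327)) = 265*(-5 + 327) = 265*322 = 85330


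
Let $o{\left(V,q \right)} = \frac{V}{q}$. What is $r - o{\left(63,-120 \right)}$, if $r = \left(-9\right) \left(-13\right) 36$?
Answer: $\frac{168501}{40} \approx 4212.5$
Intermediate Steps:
$r = 4212$ ($r = 117 \cdot 36 = 4212$)
$r - o{\left(63,-120 \right)} = 4212 - \frac{63}{-120} = 4212 - 63 \left(- \frac{1}{120}\right) = 4212 - - \frac{21}{40} = 4212 + \frac{21}{40} = \frac{168501}{40}$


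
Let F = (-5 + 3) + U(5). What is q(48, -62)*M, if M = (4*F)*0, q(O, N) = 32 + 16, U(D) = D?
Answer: 0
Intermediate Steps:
F = 3 (F = (-5 + 3) + 5 = -2 + 5 = 3)
q(O, N) = 48
M = 0 (M = (4*3)*0 = 12*0 = 0)
q(48, -62)*M = 48*0 = 0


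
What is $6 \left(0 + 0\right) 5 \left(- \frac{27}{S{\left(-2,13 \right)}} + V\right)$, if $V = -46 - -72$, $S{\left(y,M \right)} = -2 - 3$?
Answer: $0$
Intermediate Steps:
$S{\left(y,M \right)} = -5$
$V = 26$ ($V = -46 + 72 = 26$)
$6 \left(0 + 0\right) 5 \left(- \frac{27}{S{\left(-2,13 \right)}} + V\right) = 6 \left(0 + 0\right) 5 \left(- \frac{27}{-5} + 26\right) = 6 \cdot 0 \cdot 5 \left(\left(-27\right) \left(- \frac{1}{5}\right) + 26\right) = 6 \cdot 0 \left(\frac{27}{5} + 26\right) = 0 \cdot \frac{157}{5} = 0$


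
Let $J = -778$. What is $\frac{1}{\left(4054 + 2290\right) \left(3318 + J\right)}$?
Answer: $\frac{1}{16113760} \approx 6.2059 \cdot 10^{-8}$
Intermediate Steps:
$\frac{1}{\left(4054 + 2290\right) \left(3318 + J\right)} = \frac{1}{\left(4054 + 2290\right) \left(3318 - 778\right)} = \frac{1}{6344 \cdot 2540} = \frac{1}{16113760}$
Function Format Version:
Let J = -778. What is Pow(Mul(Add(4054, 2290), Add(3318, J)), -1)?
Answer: Rational(1, 16113760) ≈ 6.2059e-8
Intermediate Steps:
Pow(Mul(Add(4054, 2290), Add(3318, J)), -1) = Pow(Mul(Add(4054, 2290), Add(3318, -778)), -1) = Pow(Mul(6344, 2540), -1) = Pow(16113760, -1) = Rational(1, 16113760)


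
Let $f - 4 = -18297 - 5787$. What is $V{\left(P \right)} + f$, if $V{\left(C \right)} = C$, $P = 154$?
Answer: $-23926$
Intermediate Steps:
$f = -24080$ ($f = 4 - 24084 = -24080$)
$V{\left(P \right)} + f = 154 - 24080 = -23926$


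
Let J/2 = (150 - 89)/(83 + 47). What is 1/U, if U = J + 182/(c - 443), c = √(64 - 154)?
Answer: 33679945/17781703 + 177450*I*√10/17781703 ≈ 1.8941 + 0.031558*I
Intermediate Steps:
c = 3*I*√10 (c = √(-90) = 3*I*√10 ≈ 9.4868*I)
J = 61/65 (J = 2*((150 - 89)/(83 + 47)) = 2*(61/130) = 61/65 ≈ 0.93846)
U = 61/65 + 182/(-443 + 3*I*√10) (U = 61/65 + 182/(3*I*√10 - 443) = 61/65 + 182/(-443 + 3*I*√10) ≈ 0.52781 - 0.008794*I)
1/U = 1/(518153/981695 - 42*I*√10/15103)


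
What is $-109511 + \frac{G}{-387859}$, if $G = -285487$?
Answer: $- \frac{42474541462}{387859} \approx -1.0951 \cdot 10^{5}$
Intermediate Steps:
$-109511 + \frac{G}{-387859} = -109511 - \frac{285487}{-387859} = -109511 - - \frac{285487}{387859} = -109511 + \frac{285487}{387859} = - \frac{42474541462}{387859}$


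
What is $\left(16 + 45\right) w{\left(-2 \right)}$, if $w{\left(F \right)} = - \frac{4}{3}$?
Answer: $- \frac{244}{3} \approx -81.333$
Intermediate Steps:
$w{\left(F \right)} = - \frac{4}{3}$ ($w{\left(F \right)} = \left(-4\right) \frac{1}{3} = - \frac{4}{3}$)
$\left(16 + 45\right) w{\left(-2 \right)} = \left(16 + 45\right) \left(- \frac{4}{3}\right) = 61 \left(- \frac{4}{3}\right) = - \frac{244}{3}$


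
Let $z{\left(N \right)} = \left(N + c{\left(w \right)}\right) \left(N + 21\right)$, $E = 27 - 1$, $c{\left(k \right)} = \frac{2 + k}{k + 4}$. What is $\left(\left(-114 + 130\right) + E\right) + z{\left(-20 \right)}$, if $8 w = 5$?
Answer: $\frac{835}{37} \approx 22.568$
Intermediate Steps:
$w = \frac{5}{8}$ ($w = \frac{1}{8} \cdot 5 = \frac{5}{8} \approx 0.625$)
$c{\left(k \right)} = \frac{2 + k}{4 + k}$
$E = 26$
$z{\left(N \right)} = \left(21 + N\right) \left(\frac{21}{37} + N\right)$ ($z{\left(N \right)} = \left(N + \frac{2 + \frac{5}{8}}{4 + \frac{5}{8}}\right) \left(N + 21\right) = \left(N + \frac{1}{\frac{37}{8}} \cdot \frac{21}{8}\right) \left(21 + N\right) = \left(N + \frac{8}{37} \cdot \frac{21}{8}\right) \left(21 + N\right) = \left(N + \frac{21}{37}\right) \left(21 + N\right) = \left(\frac{21}{37} + N\right) \left(21 + N\right) = \left(21 + N\right) \left(\frac{21}{37} + N\right)$)
$\left(\left(-114 + 130\right) + E\right) + z{\left(-20 \right)} = \left(\left(-114 + 130\right) + 26\right) + \left(\frac{441}{37} + \left(-20\right)^{2} + \frac{798}{37} \left(-20\right)\right) = \left(16 + 26\right) + \left(\frac{441}{37} + 400 - \frac{15960}{37}\right) = 42 - \frac{719}{37} = \frac{835}{37}$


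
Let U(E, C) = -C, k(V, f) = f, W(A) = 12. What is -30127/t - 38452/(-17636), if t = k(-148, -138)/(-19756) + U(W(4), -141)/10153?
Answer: -1211061095926577/839054745 ≈ -1.4434e+6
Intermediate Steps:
t = 190305/9117394 (t = -138/(-19756) - 1*(-141)/10153 = -138*(-1/19756) + 141*(1/10153) = 69/9878 + 141/10153 = 190305/9117394 ≈ 0.020873)
-30127/t - 38452/(-17636) = -30127/190305/9117394 - 38452/(-17636) = -30127*9117394/190305 - 38452*(-1/17636) = -274679729038/190305 + 9613/4409 = -1211061095926577/839054745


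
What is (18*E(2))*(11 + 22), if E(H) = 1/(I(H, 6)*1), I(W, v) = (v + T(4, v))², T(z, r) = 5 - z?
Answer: 594/49 ≈ 12.122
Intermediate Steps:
I(W, v) = (1 + v)² (I(W, v) = (v + (5 - 1*4))² = (v + (5 - 4))² = (v + 1)² = (1 + v)²)
E(H) = 1/49 (E(H) = 1/((1 + 6)²*1) = 1/(7²*1) = 1/(49*1) = 1/49)
(18*E(2))*(11 + 22) = (18*(1/49))*(11 + 22) = (18/49)*33 = 594/49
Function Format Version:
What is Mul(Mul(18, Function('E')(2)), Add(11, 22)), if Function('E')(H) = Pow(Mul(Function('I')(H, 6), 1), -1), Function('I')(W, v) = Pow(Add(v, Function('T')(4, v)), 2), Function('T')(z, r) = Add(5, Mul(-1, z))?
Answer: Rational(594, 49) ≈ 12.122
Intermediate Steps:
Function('I')(W, v) = Pow(Add(1, v), 2) (Function('I')(W, v) = Pow(Add(v, Add(5, Mul(-1, 4))), 2) = Pow(Add(v, Add(5, -4)), 2) = Pow(Add(v, 1), 2) = Pow(Add(1, v), 2))
Function('E')(H) = Rational(1, 49) (Function('E')(H) = Pow(Mul(Pow(Add(1, 6), 2), 1), -1) = Pow(Mul(Pow(7, 2), 1), -1) = Pow(Mul(49, 1), -1) = Pow(49, -1) = Rational(1, 49))
Mul(Mul(18, Function('E')(2)), Add(11, 22)) = Mul(Mul(18, Rational(1, 49)), Add(11, 22)) = Mul(Rational(18, 49), 33) = Rational(594, 49)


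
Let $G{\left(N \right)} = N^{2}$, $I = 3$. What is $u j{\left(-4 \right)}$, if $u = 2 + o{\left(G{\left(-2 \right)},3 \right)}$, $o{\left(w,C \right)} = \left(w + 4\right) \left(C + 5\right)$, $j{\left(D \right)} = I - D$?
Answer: $462$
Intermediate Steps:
$j{\left(D \right)} = 3 - D$
$o{\left(w,C \right)} = \left(4 + w\right) \left(5 + C\right)$
$u = 66$ ($u = 2 + \left(20 + 4 \cdot 3 + 5 \left(-2\right)^{2} + 3 \left(-2\right)^{2}\right) = 2 + \left(20 + 12 + 5 \cdot 4 + 3 \cdot 4\right) = 2 + \left(20 + 12 + 20 + 12\right) = 2 + 64 = 66$)
$u j{\left(-4 \right)} = 66 \left(3 - -4\right) = 66 \left(3 + 4\right) = 66 \cdot 7 = 462$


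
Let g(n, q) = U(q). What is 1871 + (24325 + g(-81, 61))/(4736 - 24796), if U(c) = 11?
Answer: 9376981/5015 ≈ 1869.8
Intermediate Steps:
g(n, q) = 11
1871 + (24325 + g(-81, 61))/(4736 - 24796) = 1871 + (24325 + 11)/(4736 - 24796) = 1871 + 24336/(-20060) = 1871 + 24336*(-1/20060) = 1871 - 6084/5015 = 9376981/5015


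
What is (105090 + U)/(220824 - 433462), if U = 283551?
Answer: -388641/212638 ≈ -1.8277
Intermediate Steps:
(105090 + U)/(220824 - 433462) = (105090 + 283551)/(220824 - 433462) = 388641/(-212638) = 388641*(-1/212638) = -388641/212638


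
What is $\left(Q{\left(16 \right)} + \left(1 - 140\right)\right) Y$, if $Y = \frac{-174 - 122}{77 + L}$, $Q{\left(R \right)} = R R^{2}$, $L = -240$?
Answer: $\frac{1171272}{163} \approx 7185.7$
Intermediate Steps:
$Q{\left(R \right)} = R^{3}$
$Y = \frac{296}{163}$ ($Y = \frac{-174 - 122}{77 - 240} = - \frac{296}{-163} = \left(-296\right) \left(- \frac{1}{163}\right) = \frac{296}{163} \approx 1.816$)
$\left(Q{\left(16 \right)} + \left(1 - 140\right)\right) Y = \left(16^{3} + \left(1 - 140\right)\right) \frac{296}{163} = \left(4096 - 139\right) \frac{296}{163} = 3957 \cdot \frac{296}{163} = \frac{1171272}{163}$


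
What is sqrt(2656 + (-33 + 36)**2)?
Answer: sqrt(2665) ≈ 51.624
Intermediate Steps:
sqrt(2656 + (-33 + 36)**2) = sqrt(2656 + 3**2) = sqrt(2656 + 9) = sqrt(2665)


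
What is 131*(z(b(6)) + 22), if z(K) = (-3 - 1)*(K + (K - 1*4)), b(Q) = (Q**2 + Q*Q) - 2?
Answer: -68382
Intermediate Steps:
b(Q) = -2 + 2*Q**2 (b(Q) = (Q**2 + Q**2) - 2 = 2*Q**2 - 2 = -2 + 2*Q**2)
z(K) = 16 - 8*K (z(K) = -4*(K + (K - 4)) = -4*(K + (-4 + K)) = -4*(-4 + 2*K) = 16 - 8*K)
131*(z(b(6)) + 22) = 131*((16 - 8*(-2 + 2*6**2)) + 22) = 131*((16 - 8*(-2 + 2*36)) + 22) = 131*((16 - 8*(-2 + 72)) + 22) = 131*((16 - 8*70) + 22) = 131*((16 - 560) + 22) = 131*(-544 + 22) = 131*(-522) = -68382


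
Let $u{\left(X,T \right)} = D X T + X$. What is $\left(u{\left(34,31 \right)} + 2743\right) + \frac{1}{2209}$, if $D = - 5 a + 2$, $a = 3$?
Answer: $- \frac{24133324}{2209} \approx -10925.0$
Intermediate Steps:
$D = -13$ ($D = \left(-5\right) 3 + 2 = -15 + 2 = -13$)
$u{\left(X,T \right)} = X - 13 T X$ ($u{\left(X,T \right)} = - 13 X T + X = - 13 T X + X = X - 13 T X$)
$\left(u{\left(34,31 \right)} + 2743\right) + \frac{1}{2209} = \left(34 \left(1 - 403\right) + 2743\right) + \frac{1}{2209} = \left(34 \left(-402\right) + 2743\right) + \frac{1}{2209} = \left(-13668 + 2743\right) + \frac{1}{2209} = -10925 + \frac{1}{2209} = - \frac{24133324}{2209}$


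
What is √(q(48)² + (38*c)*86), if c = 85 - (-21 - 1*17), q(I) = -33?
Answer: √403053 ≈ 634.86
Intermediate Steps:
c = 123 (c = 85 - (-21 - 17) = 85 - 1*(-38) = 85 + 38 = 123)
√(q(48)² + (38*c)*86) = √((-33)² + (38*123)*86) = √(1089 + 4674*86) = √(1089 + 401964) = √403053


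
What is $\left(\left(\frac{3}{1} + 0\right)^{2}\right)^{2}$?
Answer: $81$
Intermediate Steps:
$\left(\left(\frac{3}{1} + 0\right)^{2}\right)^{2} = \left(\left(3 \cdot 1 + 0\right)^{2}\right)^{2} = \left(\left(3 + 0\right)^{2}\right)^{2} = \left(3^{2}\right)^{2} = 9^{2} = 81$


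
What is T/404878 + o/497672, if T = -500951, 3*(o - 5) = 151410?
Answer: -114436534511/100748222008 ≈ -1.1359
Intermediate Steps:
o = 50475 (o = 5 + (⅓)*151410 = 5 + 50470 = 50475)
T/404878 + o/497672 = -500951/404878 + 50475/497672 = -114436534511/100748222008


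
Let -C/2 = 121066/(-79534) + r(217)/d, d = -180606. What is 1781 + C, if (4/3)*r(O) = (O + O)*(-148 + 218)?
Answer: 68898399218/38613757 ≈ 1784.3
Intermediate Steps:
r(O) = 105*O (r(O) = 3*((O + O)*(-148 + 218))/4 = 3*((2*O)*70)/4 = 3*(140*O)/4 = 105*O)
C = 127298001/38613757 (C = -2*(121066/(-79534) + (105*217)/(-180606)) = -2*(121066*(-1/79534) + 22785*(-1/180606)) = -2*(-60533/39767 - 245/1942) = -2*(-127298001/77227514) = 127298001/38613757 ≈ 3.2967)
1781 + C = 1781 + 127298001/38613757 = 68898399218/38613757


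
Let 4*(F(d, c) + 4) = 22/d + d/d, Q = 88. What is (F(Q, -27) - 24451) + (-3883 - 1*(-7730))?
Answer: -329723/16 ≈ -20608.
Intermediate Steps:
F(d, c) = -15/4 + 11/(2*d) (F(d, c) = -4 + (22/d + d/d)/4 = -4 + (22/d + 1)/4 = -4 + (1 + 22/d)/4 = -4 + (1/4 + 11/(2*d)) = -15/4 + 11/(2*d))
(F(Q, -27) - 24451) + (-3883 - 1*(-7730)) = ((1/4)*(22 - 15*88)/88 - 24451) + (-3883 - 1*(-7730)) = ((1/4)*(1/88)*(22 - 1320) - 24451) + (-3883 + 7730) = ((1/4)*(1/88)*(-1298) - 24451) + 3847 = (-59/16 - 24451) + 3847 = -391275/16 + 3847 = -329723/16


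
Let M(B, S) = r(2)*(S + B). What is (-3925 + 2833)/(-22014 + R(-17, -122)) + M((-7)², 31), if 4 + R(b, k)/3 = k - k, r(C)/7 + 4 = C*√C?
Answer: -8222858/3671 + 1120*√2 ≈ -656.03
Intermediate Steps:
r(C) = -28 + 7*C^(3/2) (r(C) = -28 + 7*(C*√C) = -28 + 7*C^(3/2))
R(b, k) = -12 (R(b, k) = -12 + 3*(k - k) = -12 + 3*0 = -12 + 0 = -12)
M(B, S) = (-28 + 14*√2)*(B + S) (M(B, S) = (-28 + 7*2^(3/2))*(S + B) = (-28 + 7*(2*√2))*(B + S) = (-28 + 14*√2)*(B + S))
(-3925 + 2833)/(-22014 + R(-17, -122)) + M((-7)², 31) = (-3925 + 2833)/(-22014 - 12) - 14*(2 - √2)*((-7)² + 31) = -1092/(-22026) - 14*(2 - √2)*(49 + 31) = -1092*(-1/22026) - 14*(2 - √2)*80 = 182/3671 + (-2240 + 1120*√2) = -8222858/3671 + 1120*√2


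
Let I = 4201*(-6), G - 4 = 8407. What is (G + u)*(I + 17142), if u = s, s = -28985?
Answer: 165908736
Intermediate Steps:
G = 8411 (G = 4 + 8407 = 8411)
I = -25206
u = -28985
(G + u)*(I + 17142) = (8411 - 28985)*(-25206 + 17142) = -20574*(-8064) = 165908736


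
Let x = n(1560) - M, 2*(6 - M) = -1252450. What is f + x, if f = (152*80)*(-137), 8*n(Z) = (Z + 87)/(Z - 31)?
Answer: -28037589385/12232 ≈ -2.2922e+6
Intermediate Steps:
M = 626231 (M = 6 - ½*(-1252450) = 6 + 626225 = 626231)
n(Z) = (87 + Z)/(8*(-31 + Z)) (n(Z) = ((Z + 87)/(Z - 31))/8 = ((87 + Z)/(-31 + Z))/8 = (87 + Z)/(8*(-31 + Z)))
f = -1665920 (f = 12160*(-137) = -1665920)
x = -7660055945/12232 (x = (87 + 1560)/(8*(-31 + 1560)) - 1*626231 = (⅛)*1647/1529 - 626231 = (⅛)*(1/1529)*1647 - 626231 = 1647/12232 - 626231 = -7660055945/12232 ≈ -6.2623e+5)
f + x = -1665920 - 7660055945/12232 = -28037589385/12232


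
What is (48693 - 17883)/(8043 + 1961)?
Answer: 15405/5002 ≈ 3.0798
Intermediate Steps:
(48693 - 17883)/(8043 + 1961) = 30810/10004 = 30810*(1/10004) = 15405/5002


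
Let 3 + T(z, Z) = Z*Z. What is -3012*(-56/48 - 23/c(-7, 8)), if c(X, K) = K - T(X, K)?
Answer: 116966/53 ≈ 2206.9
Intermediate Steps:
T(z, Z) = -3 + Z**2 (T(z, Z) = -3 + Z*Z = -3 + Z**2)
c(X, K) = 3 + K - K**2 (c(X, K) = K - (-3 + K**2) = K + (3 - K**2) = 3 + K - K**2)
-3012*(-56/48 - 23/c(-7, 8)) = -3012*(-56/48 - 23/(3 + 8 - 1*8**2)) = -3012*(-56*1/48 - 23/(3 + 8 - 1*64)) = -3012*(-7/6 - 23/(3 + 8 - 64)) = -3012*(-7/6 - 23/(-53)) = -3012*(-7/6 - 23*(-1/53)) = -3012*(-7/6 + 23/53) = -3012*(-233/318) = 116966/53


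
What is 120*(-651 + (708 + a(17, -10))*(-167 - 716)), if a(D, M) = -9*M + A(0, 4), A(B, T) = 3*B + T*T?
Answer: -86329560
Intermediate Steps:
A(B, T) = T² + 3*B (A(B, T) = 3*B + T² = T² + 3*B)
a(D, M) = 16 - 9*M (a(D, M) = -9*M + (4² + 3*0) = -9*M + (16 + 0) = -9*M + 16 = 16 - 9*M)
120*(-651 + (708 + a(17, -10))*(-167 - 716)) = 120*(-651 + (708 + (16 - 9*(-10)))*(-167 - 716)) = 120*(-651 + (708 + (16 + 90))*(-883)) = 120*(-651 + (708 + 106)*(-883)) = 120*(-651 + 814*(-883)) = 120*(-651 - 718762) = 120*(-719413) = -86329560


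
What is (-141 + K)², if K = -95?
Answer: 55696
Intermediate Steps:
(-141 + K)² = (-141 - 95)² = (-236)² = 55696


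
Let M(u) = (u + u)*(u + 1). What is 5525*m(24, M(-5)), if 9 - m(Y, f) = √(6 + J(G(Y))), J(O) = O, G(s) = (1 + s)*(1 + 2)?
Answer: 0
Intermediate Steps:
G(s) = 3 + 3*s (G(s) = (1 + s)*3 = 3 + 3*s)
M(u) = 2*u*(1 + u) (M(u) = (2*u)*(1 + u) = 2*u*(1 + u))
m(Y, f) = 9 - √(9 + 3*Y) (m(Y, f) = 9 - √(6 + (3 + 3*Y)) = 9 - √(9 + 3*Y))
5525*m(24, M(-5)) = 5525*(9 - √(9 + 3*24)) = 5525*(9 - √(9 + 72)) = 5525*(9 - √81) = 5525*(9 - 1*9) = 5525*(9 - 9) = 5525*0 = 0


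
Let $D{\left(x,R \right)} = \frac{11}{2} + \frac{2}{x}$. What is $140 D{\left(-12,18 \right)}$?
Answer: $\frac{2240}{3} \approx 746.67$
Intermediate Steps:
$D{\left(x,R \right)} = \frac{11}{2} + \frac{2}{x}$ ($D{\left(x,R \right)} = 11 \cdot \frac{1}{2} + \frac{2}{x} = \frac{11}{2} + \frac{2}{x}$)
$140 D{\left(-12,18 \right)} = 140 \left(\frac{11}{2} + \frac{2}{-12}\right) = 140 \left(\frac{11}{2} + 2 \left(- \frac{1}{12}\right)\right) = 140 \left(\frac{11}{2} - \frac{1}{6}\right) = 140 \cdot \frac{16}{3} = \frac{2240}{3}$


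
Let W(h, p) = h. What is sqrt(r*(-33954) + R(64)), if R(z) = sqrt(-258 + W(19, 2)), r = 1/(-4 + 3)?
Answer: sqrt(33954 + I*sqrt(239)) ≈ 184.27 + 0.0419*I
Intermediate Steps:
r = -1 (r = 1/(-1) = -1)
R(z) = I*sqrt(239) (R(z) = sqrt(-258 + 19) = sqrt(-239) = I*sqrt(239))
sqrt(r*(-33954) + R(64)) = sqrt(-1*(-33954) + I*sqrt(239)) = sqrt(33954 + I*sqrt(239))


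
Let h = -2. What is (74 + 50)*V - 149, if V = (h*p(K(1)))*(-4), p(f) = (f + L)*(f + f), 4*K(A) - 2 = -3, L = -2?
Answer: 967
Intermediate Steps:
K(A) = -¼ (K(A) = ½ + (¼)*(-3) = ½ - ¾ = -¼)
p(f) = 2*f*(-2 + f) (p(f) = (f - 2)*(f + f) = (-2 + f)*(2*f) = 2*f*(-2 + f))
V = 9 (V = -4*(-1)*(-2 - ¼)/4*(-4) = -4*(-1)*(-9)/(4*4)*(-4) = -2*9/8*(-4) = -9/4*(-4) = 9)
(74 + 50)*V - 149 = (74 + 50)*9 - 149 = 124*9 - 149 = 1116 - 149 = 967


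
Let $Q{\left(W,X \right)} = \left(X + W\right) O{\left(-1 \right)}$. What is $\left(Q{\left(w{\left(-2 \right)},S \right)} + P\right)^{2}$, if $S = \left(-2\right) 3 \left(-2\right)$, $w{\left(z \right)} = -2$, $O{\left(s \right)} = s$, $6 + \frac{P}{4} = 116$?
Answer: $184900$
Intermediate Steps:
$P = 440$ ($P = -24 + 4 \cdot 116 = -24 + 464 = 440$)
$S = 12$ ($S = \left(-6\right) \left(-2\right) = 12$)
$Q{\left(W,X \right)} = - W - X$ ($Q{\left(W,X \right)} = \left(X + W\right) \left(-1\right) = \left(W + X\right) \left(-1\right) = - W - X$)
$\left(Q{\left(w{\left(-2 \right)},S \right)} + P\right)^{2} = \left(\left(\left(-1\right) \left(-2\right) - 12\right) + 440\right)^{2} = \left(\left(2 - 12\right) + 440\right)^{2} = \left(-10 + 440\right)^{2} = 430^{2} = 184900$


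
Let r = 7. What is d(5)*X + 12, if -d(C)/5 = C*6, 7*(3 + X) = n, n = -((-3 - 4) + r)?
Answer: 462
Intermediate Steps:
n = 0 (n = -((-3 - 4) + 7) = -(-7 + 7) = -1*0 = 0)
X = -3 (X = -3 + (⅐)*0 = -3 + 0 = -3)
d(C) = -30*C (d(C) = -5*C*6 = -30*C)
d(5)*X + 12 = -30*5*(-3) + 12 = -150*(-3) + 12 = 450 + 12 = 462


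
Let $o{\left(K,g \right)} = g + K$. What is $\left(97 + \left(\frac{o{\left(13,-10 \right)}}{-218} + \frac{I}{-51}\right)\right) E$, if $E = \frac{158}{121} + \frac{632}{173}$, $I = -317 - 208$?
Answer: $\frac{20635646643}{38788849} \approx 532.0$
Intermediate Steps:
$o{\left(K,g \right)} = K + g$
$I = -525$ ($I = -317 - 208 = -525$)
$E = \frac{103806}{20933}$ ($E = 158 \cdot \frac{1}{121} + 632 \cdot \frac{1}{173} = \frac{158}{121} + \frac{632}{173} = \frac{103806}{20933} \approx 4.959$)
$\left(97 + \left(\frac{o{\left(13,-10 \right)}}{-218} + \frac{I}{-51}\right)\right) E = \left(97 + \left(\frac{13 - 10}{-218} - \frac{525}{-51}\right)\right) \frac{103806}{20933} = \left(97 + \left(3 \left(- \frac{1}{218}\right) - - \frac{175}{17}\right)\right) \frac{103806}{20933} = \left(97 + \left(- \frac{3}{218} + \frac{175}{17}\right)\right) \frac{103806}{20933} = \left(97 + \frac{38099}{3706}\right) \frac{103806}{20933} = \frac{397581}{3706} \cdot \frac{103806}{20933} = \frac{20635646643}{38788849}$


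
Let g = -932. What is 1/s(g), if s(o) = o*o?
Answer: 1/868624 ≈ 1.1512e-6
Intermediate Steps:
s(o) = o²
1/s(g) = 1/((-932)²) = 1/868624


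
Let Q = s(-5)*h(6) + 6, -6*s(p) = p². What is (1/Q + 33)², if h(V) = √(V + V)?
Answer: 290465724/267289 - 852150*√3/267289 ≈ 1081.2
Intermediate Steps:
h(V) = √2*√V (h(V) = √(2*V) = √2*√V)
s(p) = -p²/6
Q = 6 - 25*√3/3 (Q = (-⅙*(-5)²)*(√2*√6) + 6 = (-⅙*25)*(2*√3) + 6 = -25*√3/3 + 6 = 6 - 25*√3/3 ≈ -8.4338)
(1/Q + 33)² = (1/(6 - 25*√3/3) + 33)² = (33 + 1/(6 - 25*√3/3))²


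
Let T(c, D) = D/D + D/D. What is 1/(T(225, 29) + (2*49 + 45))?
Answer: 1/145 ≈ 0.0068966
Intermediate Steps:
T(c, D) = 2 (T(c, D) = 1 + 1 = 2)
1/(T(225, 29) + (2*49 + 45)) = 1/(2 + (2*49 + 45)) = 1/(2 + (98 + 45)) = 1/(2 + 143) = 1/145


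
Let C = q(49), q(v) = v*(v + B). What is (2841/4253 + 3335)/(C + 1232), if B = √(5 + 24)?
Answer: 1840710831/1994210435 - 3546649*√29/284887205 ≈ 0.85599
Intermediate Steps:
B = √29 ≈ 5.3852
q(v) = v*(v + √29)
C = 2401 + 49*√29 (C = 49*(49 + √29) = 2401 + 49*√29 ≈ 2664.9)
(2841/4253 + 3335)/(C + 1232) = (2841/4253 + 3335)/((2401 + 49*√29) + 1232) = (2841*(1/4253) + 3335)/(3633 + 49*√29) = (2841/4253 + 3335)/(3633 + 49*√29) = 14186596/(4253*(3633 + 49*√29))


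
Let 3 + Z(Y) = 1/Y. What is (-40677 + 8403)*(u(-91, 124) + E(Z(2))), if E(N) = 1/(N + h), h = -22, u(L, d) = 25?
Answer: -39471102/49 ≈ -8.0553e+5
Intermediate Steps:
Z(Y) = -3 + 1/Y
E(N) = 1/(-22 + N) (E(N) = 1/(N - 22) = 1/(-22 + N))
(-40677 + 8403)*(u(-91, 124) + E(Z(2))) = (-40677 + 8403)*(25 + 1/(-22 + (-3 + 1/2))) = -32274*(25 + 1/(-22 + (-3 + ½))) = -32274*(25 + 1/(-22 - 5/2)) = -32274*(25 + 1/(-49/2)) = -32274*(25 - 2/49) = -32274*1223/49 = -39471102/49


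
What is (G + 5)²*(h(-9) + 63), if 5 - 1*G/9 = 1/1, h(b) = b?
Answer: 90774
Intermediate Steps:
G = 36 (G = 45 - 9/1 = 45 - 9*1 = 45 - 9 = 36)
(G + 5)²*(h(-9) + 63) = (36 + 5)²*(-9 + 63) = 41²*54 = 1681*54 = 90774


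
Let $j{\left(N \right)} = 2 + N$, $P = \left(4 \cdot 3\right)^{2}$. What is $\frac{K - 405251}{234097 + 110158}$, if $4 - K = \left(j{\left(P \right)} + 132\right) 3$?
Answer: $- \frac{406081}{344255} \approx -1.1796$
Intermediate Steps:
$P = 144$ ($P = 12^{2} = 144$)
$K = -830$ ($K = 4 - \left(\left(2 + 144\right) + 132\right) 3 = 4 - \left(146 + 132\right) 3 = 4 - 278 \cdot 3 = 4 - 834 = -830$)
$\frac{K - 405251}{234097 + 110158} = \frac{-830 - 405251}{234097 + 110158} = - \frac{406081}{344255}$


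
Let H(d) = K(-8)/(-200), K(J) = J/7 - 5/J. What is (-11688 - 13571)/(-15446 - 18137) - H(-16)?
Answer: 281926893/376129600 ≈ 0.74955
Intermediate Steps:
K(J) = -5/J + J/7 (K(J) = J*(⅐) - 5/J = J/7 - 5/J = -5/J + J/7)
H(d) = 29/11200 (H(d) = (-5/(-8) + (⅐)*(-8))/(-200) = (-5*(-⅛) - 8/7)*(-1/200) = (5/8 - 8/7)*(-1/200) = -29/56*(-1/200) = 29/11200)
(-11688 - 13571)/(-15446 - 18137) - H(-16) = (-11688 - 13571)/(-15446 - 18137) - 1*29/11200 = -25259/(-33583) - 29/11200 = -25259*(-1/33583) - 29/11200 = 25259/33583 - 29/11200 = 281926893/376129600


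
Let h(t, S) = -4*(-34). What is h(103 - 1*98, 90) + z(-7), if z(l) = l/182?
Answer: 3535/26 ≈ 135.96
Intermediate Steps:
h(t, S) = 136
z(l) = l/182 (z(l) = l*(1/182) = l/182)
h(103 - 1*98, 90) + z(-7) = 136 + (1/182)*(-7) = 136 - 1/26 = 3535/26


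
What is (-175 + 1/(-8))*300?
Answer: -105075/2 ≈ -52538.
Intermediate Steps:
(-175 + 1/(-8))*300 = (-175 - 1/8)*300 = -1401/8*300 = -105075/2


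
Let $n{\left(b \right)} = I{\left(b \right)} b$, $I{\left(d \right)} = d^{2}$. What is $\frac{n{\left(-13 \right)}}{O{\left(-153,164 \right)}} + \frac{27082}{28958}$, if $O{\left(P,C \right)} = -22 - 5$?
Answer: $\frac{32175970}{390933} \approx 82.306$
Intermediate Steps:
$O{\left(P,C \right)} = -27$ ($O{\left(P,C \right)} = -22 - 5 = -27$)
$n{\left(b \right)} = b^{3}$ ($n{\left(b \right)} = b^{2} b = b^{3}$)
$\frac{n{\left(-13 \right)}}{O{\left(-153,164 \right)}} + \frac{27082}{28958} = \frac{\left(-13\right)^{3}}{-27} + \frac{27082}{28958} = \left(-2197\right) \left(- \frac{1}{27}\right) + 27082 \cdot \frac{1}{28958} = \frac{2197}{27} + \frac{13541}{14479} = \frac{32175970}{390933}$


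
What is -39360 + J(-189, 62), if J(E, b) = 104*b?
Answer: -32912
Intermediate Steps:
-39360 + J(-189, 62) = -39360 + 104*62 = -39360 + 6448 = -32912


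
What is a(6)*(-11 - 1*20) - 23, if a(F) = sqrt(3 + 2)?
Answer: -23 - 31*sqrt(5) ≈ -92.318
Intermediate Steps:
a(F) = sqrt(5)
a(6)*(-11 - 1*20) - 23 = sqrt(5)*(-11 - 1*20) - 23 = sqrt(5)*(-11 - 20) - 23 = sqrt(5)*(-31) - 23 = -31*sqrt(5) - 23 = -23 - 31*sqrt(5)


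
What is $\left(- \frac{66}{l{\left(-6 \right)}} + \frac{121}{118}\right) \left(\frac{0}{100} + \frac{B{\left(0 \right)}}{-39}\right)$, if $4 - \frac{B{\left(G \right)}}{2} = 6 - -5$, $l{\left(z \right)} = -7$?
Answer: $\frac{8635}{2301} \approx 3.7527$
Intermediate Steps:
$B{\left(G \right)} = -14$ ($B{\left(G \right)} = 8 - 2 \left(6 - -5\right) = 8 - 2 \left(6 + 5\right) = 8 - 22 = -14$)
$\left(- \frac{66}{l{\left(-6 \right)}} + \frac{121}{118}\right) \left(\frac{0}{100} + \frac{B{\left(0 \right)}}{-39}\right) = \left(- \frac{66}{-7} + \frac{121}{118}\right) \left(\frac{0}{100} - \frac{14}{-39}\right) = \left(\left(-66\right) \left(- \frac{1}{7}\right) + 121 \cdot \frac{1}{118}\right) \left(0 \cdot \frac{1}{100} - - \frac{14}{39}\right) = \left(\frac{66}{7} + \frac{121}{118}\right) \left(0 + \frac{14}{39}\right) = \frac{8635}{826} \cdot \frac{14}{39} = \frac{8635}{2301}$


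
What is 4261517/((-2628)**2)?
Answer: 4261517/6906384 ≈ 0.61704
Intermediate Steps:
4261517/((-2628)**2) = 4261517/6906384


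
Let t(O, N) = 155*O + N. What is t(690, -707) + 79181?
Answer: 185424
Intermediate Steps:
t(O, N) = N + 155*O
t(690, -707) + 79181 = (-707 + 155*690) + 79181 = (-707 + 106950) + 79181 = 106243 + 79181 = 185424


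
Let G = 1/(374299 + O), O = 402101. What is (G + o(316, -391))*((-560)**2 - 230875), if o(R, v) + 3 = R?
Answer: 268043560703/10352 ≈ 2.5893e+7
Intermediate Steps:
o(R, v) = -3 + R
G = 1/776400 (G = 1/(374299 + 402101) = 1/776400 ≈ 1.2880e-6)
(G + o(316, -391))*((-560)**2 - 230875) = (1/776400 + (-3 + 316))*((-560)**2 - 230875) = (1/776400 + 313)*(313600 - 230875) = (243013201/776400)*82725 = 268043560703/10352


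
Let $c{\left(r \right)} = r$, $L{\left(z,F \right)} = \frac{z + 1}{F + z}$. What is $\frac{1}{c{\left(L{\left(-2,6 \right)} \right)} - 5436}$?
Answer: $- \frac{4}{21745} \approx -0.00018395$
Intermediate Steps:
$L{\left(z,F \right)} = \frac{1 + z}{F + z}$
$\frac{1}{c{\left(L{\left(-2,6 \right)} \right)} - 5436} = \frac{1}{\frac{1 - 2}{6 - 2} - 5436} = \frac{1}{\frac{1}{4} \left(-1\right) - 5436} = \frac{1}{- \frac{1}{4} - 5436} = \frac{1}{- \frac{21745}{4}} = - \frac{4}{21745}$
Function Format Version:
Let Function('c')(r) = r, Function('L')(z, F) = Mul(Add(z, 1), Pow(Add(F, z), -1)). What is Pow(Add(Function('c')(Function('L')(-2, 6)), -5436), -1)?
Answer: Rational(-4, 21745) ≈ -0.00018395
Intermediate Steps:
Function('L')(z, F) = Mul(Pow(Add(F, z), -1), Add(1, z)) (Function('L')(z, F) = Mul(Add(1, z), Pow(Add(F, z), -1)) = Mul(Pow(Add(F, z), -1), Add(1, z)))
Pow(Add(Function('c')(Function('L')(-2, 6)), -5436), -1) = Pow(Add(Mul(Pow(Add(6, -2), -1), Add(1, -2)), -5436), -1) = Pow(Add(Mul(Pow(4, -1), -1), -5436), -1) = Pow(Add(Mul(Rational(1, 4), -1), -5436), -1) = Pow(Add(Rational(-1, 4), -5436), -1) = Pow(Rational(-21745, 4), -1) = Rational(-4, 21745)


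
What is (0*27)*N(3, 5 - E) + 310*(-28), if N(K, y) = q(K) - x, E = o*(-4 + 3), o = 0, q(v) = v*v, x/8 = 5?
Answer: -8680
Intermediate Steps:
x = 40 (x = 8*5 = 40)
q(v) = v²
E = 0 (E = 0*(-4 + 3) = 0*(-1) = 0)
N(K, y) = -40 + K² (N(K, y) = K² - 1*40 = K² - 40 = -40 + K²)
(0*27)*N(3, 5 - E) + 310*(-28) = (0*27)*(-40 + 3²) + 310*(-28) = 0*(-40 + 9) - 8680 = 0*(-31) - 8680 = 0 - 8680 = -8680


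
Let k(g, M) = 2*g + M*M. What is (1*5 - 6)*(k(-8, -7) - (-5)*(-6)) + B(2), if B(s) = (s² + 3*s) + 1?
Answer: 8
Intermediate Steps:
k(g, M) = M² + 2*g (k(g, M) = 2*g + M² = M² + 2*g)
B(s) = 1 + s² + 3*s
(1*5 - 6)*(k(-8, -7) - (-5)*(-6)) + B(2) = (1*5 - 6)*(((-7)² + 2*(-8)) - (-5)*(-6)) + (1 + 2² + 3*2) = (5 - 6)*((49 - 16) - 1*30) + (1 + 4 + 6) = -(33 - 30) + 11 = -1*3 + 11 = -3 + 11 = 8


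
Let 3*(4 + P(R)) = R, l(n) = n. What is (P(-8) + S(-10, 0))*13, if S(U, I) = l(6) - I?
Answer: -26/3 ≈ -8.6667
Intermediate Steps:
P(R) = -4 + R/3
S(U, I) = 6 - I
(P(-8) + S(-10, 0))*13 = ((-4 + (⅓)*(-8)) + (6 - 1*0))*13 = ((-4 - 8/3) + (6 + 0))*13 = (-20/3 + 6)*13 = -⅔*13 = -26/3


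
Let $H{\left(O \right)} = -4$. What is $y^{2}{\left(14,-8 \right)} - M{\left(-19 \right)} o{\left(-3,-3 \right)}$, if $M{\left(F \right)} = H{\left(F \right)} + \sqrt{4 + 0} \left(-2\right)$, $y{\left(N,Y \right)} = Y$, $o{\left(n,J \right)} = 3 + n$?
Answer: $64$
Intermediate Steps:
$M{\left(F \right)} = -8$ ($M{\left(F \right)} = -4 + \sqrt{4 + 0} \left(-2\right) = -4 + \sqrt{4} \left(-2\right) = -4 + 2 \left(-2\right) = -4 - 4 = -8$)
$y^{2}{\left(14,-8 \right)} - M{\left(-19 \right)} o{\left(-3,-3 \right)} = \left(-8\right)^{2} - - 8 \left(3 - 3\right) = 64 - \left(-8\right) 0 = 64 - 0 = 64 + 0 = 64$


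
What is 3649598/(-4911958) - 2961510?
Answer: -7273408193089/2455979 ≈ -2.9615e+6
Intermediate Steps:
3649598/(-4911958) - 2961510 = 3649598*(-1/4911958) - 2961510 = -1824799/2455979 - 2961510 = -7273408193089/2455979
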